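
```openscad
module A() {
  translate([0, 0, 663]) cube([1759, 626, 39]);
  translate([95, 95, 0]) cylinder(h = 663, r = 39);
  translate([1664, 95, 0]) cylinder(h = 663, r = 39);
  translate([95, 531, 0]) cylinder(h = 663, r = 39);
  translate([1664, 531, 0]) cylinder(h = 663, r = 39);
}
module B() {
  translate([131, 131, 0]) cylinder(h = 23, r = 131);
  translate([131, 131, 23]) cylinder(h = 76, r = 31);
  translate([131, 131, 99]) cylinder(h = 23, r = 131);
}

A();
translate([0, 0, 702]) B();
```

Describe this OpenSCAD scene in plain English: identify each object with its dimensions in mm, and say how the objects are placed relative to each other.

A is a table: top 1759 mm (x) × 626 mm (y), 39 mm thick, upper face at z = 702 mm, on four round legs of 78 mm diameter, each leg's bounding box inset 56 mm from the nearest pair of top edges, running from z = 0 to the bottom of the top.

B is a spool: two coaxial disc flanges of radius 131 mm and thickness 23 mm, joined by a core cylinder of radius 31 mm and height 76 mm. The lower flange rests on z = 0 and the three cylinders share a vertical axis.

The spool is on top of the table.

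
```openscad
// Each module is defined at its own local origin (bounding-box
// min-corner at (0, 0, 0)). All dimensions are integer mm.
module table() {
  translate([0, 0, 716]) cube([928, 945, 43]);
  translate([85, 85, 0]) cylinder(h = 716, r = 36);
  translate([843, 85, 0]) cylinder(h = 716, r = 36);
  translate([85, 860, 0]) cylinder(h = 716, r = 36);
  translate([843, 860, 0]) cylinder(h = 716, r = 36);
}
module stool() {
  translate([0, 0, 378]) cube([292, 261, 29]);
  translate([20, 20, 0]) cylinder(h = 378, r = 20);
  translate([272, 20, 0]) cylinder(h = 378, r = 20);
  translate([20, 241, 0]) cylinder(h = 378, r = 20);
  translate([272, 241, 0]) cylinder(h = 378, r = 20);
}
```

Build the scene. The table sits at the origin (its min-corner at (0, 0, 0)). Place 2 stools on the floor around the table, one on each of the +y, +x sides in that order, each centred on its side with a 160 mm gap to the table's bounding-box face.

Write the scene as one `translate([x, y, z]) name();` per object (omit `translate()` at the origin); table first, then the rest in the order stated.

table();
translate([318, 1105, 0]) stool();
translate([1088, 342, 0]) stool();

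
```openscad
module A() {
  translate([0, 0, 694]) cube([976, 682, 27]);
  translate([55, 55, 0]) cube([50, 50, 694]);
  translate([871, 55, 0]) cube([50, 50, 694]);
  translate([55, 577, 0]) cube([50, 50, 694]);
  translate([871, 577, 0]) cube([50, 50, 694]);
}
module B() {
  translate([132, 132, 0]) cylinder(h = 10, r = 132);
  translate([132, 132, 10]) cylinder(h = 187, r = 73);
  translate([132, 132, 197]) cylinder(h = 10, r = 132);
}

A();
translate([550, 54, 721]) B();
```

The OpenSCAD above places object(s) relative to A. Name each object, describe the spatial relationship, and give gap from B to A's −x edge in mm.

The spool's min-x is at 550; the table's min-x is 0; gap = 550 mm.

A is a table. B is a spool. The spool is on top of the table. The gap from the spool to the table's −x edge is 550 mm.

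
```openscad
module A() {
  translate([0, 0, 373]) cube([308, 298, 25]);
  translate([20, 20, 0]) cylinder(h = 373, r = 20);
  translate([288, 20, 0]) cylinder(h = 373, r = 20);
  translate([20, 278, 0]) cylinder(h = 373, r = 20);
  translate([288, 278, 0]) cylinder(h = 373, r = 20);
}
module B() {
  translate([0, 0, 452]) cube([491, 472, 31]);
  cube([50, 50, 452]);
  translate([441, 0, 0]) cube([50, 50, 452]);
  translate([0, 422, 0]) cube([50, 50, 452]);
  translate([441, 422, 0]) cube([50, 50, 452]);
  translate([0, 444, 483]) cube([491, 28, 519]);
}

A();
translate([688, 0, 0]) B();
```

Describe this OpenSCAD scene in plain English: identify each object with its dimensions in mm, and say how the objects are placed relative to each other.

A is a simple wooden stool: a rectangular seat 308 mm (x) by 298 mm (y), 25 mm thick, top face at z = 398 mm, on four round legs, each 40 mm in diameter. The legs rest on z = 0, each leg's axis is inset half a diameter from the nearest pair of seat edges (so the leg's bounding box is flush with the corner).

B is a chair: 491×472 mm seat, 31 mm thick, top at z = 483 mm, on four 50 mm square corner legs flush with the seat edges. A 28 mm thick backrest slab spans the full seat width, extending 519 mm above the seat top, its back face flush with the seat's +y edge.

The chair is on the floor beside the stool on its +x side.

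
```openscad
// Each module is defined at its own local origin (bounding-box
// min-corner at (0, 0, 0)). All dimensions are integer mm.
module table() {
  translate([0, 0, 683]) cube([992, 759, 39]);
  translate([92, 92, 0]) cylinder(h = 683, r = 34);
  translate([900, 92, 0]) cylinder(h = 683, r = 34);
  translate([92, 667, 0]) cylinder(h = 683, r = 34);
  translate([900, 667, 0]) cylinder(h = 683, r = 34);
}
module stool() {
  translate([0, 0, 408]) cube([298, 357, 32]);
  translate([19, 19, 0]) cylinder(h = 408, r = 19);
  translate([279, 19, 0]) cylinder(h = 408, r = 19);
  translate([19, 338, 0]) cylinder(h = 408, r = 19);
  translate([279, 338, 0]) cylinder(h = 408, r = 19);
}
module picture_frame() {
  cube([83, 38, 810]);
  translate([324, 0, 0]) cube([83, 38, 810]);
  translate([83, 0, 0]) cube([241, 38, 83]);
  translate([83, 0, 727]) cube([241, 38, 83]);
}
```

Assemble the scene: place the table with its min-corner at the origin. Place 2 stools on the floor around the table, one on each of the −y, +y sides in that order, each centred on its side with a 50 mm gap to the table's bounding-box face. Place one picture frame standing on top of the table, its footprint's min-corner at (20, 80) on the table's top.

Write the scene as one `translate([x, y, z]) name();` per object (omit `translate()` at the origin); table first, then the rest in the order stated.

table();
translate([347, -407, 0]) stool();
translate([347, 809, 0]) stool();
translate([20, 80, 722]) picture_frame();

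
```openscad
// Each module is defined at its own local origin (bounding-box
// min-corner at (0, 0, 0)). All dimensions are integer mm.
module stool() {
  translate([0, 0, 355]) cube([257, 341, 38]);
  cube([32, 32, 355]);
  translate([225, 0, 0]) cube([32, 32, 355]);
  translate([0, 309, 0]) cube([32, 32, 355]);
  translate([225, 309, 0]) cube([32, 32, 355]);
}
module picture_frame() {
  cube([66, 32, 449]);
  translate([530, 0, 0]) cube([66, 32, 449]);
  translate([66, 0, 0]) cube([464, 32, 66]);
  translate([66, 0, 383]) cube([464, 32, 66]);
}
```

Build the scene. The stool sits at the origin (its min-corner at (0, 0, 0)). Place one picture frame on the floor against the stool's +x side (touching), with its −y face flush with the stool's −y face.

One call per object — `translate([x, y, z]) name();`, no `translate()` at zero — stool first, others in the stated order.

stool();
translate([257, 0, 0]) picture_frame();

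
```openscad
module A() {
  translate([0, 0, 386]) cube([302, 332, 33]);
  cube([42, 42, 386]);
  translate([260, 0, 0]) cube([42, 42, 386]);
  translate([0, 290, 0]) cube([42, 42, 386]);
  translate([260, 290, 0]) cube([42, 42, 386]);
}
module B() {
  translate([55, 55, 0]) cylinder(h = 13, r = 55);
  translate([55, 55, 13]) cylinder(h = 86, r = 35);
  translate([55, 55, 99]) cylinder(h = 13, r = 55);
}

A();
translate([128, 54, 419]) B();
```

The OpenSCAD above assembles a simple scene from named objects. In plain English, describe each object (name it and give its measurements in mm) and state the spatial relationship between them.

A is a simple wooden stool: a rectangular seat 302 mm (x) by 332 mm (y), 33 mm thick, top face at z = 419 mm, on four square legs, each 42×42 mm in cross-section. The legs rest on z = 0, each flush with a corner of the seat.

B is a spool: two coaxial disc flanges of radius 55 mm and thickness 13 mm, joined by a core cylinder of radius 35 mm and height 86 mm. The lower flange rests on z = 0 and the three cylinders share a vertical axis.

The spool is on top of the stool.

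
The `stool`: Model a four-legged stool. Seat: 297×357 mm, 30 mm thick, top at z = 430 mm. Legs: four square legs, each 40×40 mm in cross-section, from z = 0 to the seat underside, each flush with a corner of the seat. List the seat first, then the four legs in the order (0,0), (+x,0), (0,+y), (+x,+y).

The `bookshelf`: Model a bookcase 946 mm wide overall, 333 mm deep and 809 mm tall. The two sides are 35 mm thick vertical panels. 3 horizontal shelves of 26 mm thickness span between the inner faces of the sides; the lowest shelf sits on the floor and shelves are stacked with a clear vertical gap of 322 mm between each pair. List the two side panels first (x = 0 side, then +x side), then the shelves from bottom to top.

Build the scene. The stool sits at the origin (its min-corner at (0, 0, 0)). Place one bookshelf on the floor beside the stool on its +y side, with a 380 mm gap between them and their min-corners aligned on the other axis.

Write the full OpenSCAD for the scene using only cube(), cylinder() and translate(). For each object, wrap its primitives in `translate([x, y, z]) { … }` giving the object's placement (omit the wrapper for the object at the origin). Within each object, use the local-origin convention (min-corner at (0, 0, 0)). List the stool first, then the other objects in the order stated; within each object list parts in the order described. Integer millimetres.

translate([0, 0, 400]) cube([297, 357, 30]);
cube([40, 40, 400]);
translate([257, 0, 0]) cube([40, 40, 400]);
translate([0, 317, 0]) cube([40, 40, 400]);
translate([257, 317, 0]) cube([40, 40, 400]);
translate([0, 737, 0]) {
  cube([35, 333, 809]);
  translate([911, 0, 0]) cube([35, 333, 809]);
  translate([35, 0, 0]) cube([876, 333, 26]);
  translate([35, 0, 348]) cube([876, 333, 26]);
  translate([35, 0, 696]) cube([876, 333, 26]);
}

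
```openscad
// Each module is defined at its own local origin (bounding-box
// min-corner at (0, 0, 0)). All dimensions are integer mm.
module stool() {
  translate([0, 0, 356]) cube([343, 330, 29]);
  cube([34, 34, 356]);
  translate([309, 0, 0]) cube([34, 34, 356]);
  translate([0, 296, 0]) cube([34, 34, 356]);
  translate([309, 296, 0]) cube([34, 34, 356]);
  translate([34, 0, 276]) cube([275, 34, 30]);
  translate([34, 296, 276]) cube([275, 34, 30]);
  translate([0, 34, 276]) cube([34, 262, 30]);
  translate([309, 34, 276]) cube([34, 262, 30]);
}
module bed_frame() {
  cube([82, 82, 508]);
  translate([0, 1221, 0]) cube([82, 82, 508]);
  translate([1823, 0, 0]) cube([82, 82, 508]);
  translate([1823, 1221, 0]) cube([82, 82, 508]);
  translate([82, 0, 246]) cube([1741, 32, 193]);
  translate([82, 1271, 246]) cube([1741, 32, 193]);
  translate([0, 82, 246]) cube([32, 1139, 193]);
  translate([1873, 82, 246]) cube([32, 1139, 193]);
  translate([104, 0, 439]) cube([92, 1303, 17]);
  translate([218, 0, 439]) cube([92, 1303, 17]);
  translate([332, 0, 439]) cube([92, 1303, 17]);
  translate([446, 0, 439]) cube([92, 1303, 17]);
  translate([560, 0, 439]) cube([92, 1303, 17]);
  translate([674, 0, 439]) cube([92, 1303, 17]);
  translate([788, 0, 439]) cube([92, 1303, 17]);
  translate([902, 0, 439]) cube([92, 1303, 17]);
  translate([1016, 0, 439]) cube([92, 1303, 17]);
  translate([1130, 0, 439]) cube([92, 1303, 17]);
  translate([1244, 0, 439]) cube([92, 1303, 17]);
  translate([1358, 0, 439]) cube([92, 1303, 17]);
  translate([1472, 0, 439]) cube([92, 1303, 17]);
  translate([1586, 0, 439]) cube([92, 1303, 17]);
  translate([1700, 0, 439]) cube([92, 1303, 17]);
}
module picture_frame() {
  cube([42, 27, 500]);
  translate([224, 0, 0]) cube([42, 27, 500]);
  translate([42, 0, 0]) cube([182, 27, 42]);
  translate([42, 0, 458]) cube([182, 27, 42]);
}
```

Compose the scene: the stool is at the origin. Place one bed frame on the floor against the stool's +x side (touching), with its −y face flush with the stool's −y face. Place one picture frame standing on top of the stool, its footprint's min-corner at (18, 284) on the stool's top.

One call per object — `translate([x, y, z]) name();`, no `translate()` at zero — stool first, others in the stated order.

stool();
translate([343, 0, 0]) bed_frame();
translate([18, 284, 385]) picture_frame();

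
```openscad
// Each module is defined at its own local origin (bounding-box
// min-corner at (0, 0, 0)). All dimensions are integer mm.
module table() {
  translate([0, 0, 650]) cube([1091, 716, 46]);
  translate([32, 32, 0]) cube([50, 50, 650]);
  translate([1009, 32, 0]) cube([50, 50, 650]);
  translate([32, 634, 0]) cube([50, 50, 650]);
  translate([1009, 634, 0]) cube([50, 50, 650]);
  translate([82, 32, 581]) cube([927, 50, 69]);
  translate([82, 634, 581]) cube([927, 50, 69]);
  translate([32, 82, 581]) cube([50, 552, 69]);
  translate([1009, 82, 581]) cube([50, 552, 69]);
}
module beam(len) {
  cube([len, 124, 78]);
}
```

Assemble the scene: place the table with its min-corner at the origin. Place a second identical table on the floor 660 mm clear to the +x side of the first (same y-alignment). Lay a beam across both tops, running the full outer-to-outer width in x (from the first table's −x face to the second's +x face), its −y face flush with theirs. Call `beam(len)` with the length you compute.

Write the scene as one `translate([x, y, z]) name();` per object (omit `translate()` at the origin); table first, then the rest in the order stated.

table();
translate([1751, 0, 0]) table();
translate([0, 0, 696]) beam(2842);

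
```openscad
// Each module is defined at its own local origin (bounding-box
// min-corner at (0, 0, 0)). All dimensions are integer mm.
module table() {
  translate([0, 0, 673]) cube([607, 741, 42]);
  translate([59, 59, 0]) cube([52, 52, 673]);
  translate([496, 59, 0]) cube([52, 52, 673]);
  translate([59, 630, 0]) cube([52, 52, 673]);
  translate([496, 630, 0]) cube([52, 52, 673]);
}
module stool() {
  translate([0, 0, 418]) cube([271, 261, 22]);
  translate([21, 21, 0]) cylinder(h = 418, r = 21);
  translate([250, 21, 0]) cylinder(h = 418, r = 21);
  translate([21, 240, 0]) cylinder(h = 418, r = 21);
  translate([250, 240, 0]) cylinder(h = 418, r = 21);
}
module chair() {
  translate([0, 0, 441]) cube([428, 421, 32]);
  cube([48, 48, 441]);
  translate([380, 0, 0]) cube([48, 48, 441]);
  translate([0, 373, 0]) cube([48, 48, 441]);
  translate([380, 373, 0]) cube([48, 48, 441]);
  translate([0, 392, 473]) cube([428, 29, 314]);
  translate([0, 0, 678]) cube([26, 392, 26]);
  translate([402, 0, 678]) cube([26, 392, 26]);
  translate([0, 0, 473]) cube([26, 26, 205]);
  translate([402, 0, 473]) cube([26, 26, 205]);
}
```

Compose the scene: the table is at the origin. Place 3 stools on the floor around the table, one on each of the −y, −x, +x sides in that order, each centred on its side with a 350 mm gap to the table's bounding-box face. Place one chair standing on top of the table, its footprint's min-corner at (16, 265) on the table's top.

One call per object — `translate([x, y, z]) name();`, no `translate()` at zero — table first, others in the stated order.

table();
translate([168, -611, 0]) stool();
translate([-621, 240, 0]) stool();
translate([957, 240, 0]) stool();
translate([16, 265, 715]) chair();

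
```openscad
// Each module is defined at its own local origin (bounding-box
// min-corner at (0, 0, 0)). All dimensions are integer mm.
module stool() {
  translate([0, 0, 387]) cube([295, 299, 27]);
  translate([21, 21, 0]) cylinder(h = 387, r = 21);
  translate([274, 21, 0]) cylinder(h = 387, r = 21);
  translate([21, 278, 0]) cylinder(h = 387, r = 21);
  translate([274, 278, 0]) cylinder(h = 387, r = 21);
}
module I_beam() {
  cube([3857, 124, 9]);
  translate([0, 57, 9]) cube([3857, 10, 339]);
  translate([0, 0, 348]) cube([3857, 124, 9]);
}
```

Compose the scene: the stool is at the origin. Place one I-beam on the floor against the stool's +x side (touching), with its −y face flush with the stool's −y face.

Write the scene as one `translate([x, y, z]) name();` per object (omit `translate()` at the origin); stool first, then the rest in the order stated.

stool();
translate([295, 0, 0]) I_beam();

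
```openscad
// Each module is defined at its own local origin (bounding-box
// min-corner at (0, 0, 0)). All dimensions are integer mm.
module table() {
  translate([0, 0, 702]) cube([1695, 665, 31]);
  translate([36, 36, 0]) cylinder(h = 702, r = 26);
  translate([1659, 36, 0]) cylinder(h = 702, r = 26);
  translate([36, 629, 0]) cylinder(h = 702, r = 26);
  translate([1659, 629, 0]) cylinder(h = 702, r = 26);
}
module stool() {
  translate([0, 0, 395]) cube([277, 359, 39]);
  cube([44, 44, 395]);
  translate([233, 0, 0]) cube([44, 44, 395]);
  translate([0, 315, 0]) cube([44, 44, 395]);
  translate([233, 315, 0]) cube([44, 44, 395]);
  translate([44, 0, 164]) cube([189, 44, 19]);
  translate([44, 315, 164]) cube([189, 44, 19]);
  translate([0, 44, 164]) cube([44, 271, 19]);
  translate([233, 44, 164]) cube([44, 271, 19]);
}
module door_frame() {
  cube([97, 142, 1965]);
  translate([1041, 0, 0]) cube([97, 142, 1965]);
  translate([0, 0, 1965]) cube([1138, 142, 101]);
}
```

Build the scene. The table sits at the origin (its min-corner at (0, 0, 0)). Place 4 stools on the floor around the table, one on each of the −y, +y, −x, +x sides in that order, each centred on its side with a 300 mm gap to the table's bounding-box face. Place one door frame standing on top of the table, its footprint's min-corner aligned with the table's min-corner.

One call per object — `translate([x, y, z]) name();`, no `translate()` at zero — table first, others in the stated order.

table();
translate([709, -659, 0]) stool();
translate([709, 965, 0]) stool();
translate([-577, 153, 0]) stool();
translate([1995, 153, 0]) stool();
translate([0, 0, 733]) door_frame();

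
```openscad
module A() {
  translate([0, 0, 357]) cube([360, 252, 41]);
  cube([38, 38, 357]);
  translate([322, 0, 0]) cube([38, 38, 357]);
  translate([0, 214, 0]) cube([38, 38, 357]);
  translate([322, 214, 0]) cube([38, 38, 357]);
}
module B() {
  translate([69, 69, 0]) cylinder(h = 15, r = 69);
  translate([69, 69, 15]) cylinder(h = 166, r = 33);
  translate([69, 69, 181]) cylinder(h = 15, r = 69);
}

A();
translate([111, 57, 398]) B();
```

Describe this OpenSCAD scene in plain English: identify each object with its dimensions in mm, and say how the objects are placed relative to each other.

A is a four-legged stool. The seat is 360×252 mm, 41 mm thick, top at z = 398 mm. It stands on four square legs, each 38×38 mm in cross-section, from z = 0 to the seat underside, each flush with a corner of the seat.

B is a spool: two coaxial disc flanges of radius 69 mm and thickness 15 mm, joined by a core cylinder of radius 33 mm and height 166 mm. The lower flange rests on z = 0 and the three cylinders share a vertical axis.

The spool is on top of the stool, centred.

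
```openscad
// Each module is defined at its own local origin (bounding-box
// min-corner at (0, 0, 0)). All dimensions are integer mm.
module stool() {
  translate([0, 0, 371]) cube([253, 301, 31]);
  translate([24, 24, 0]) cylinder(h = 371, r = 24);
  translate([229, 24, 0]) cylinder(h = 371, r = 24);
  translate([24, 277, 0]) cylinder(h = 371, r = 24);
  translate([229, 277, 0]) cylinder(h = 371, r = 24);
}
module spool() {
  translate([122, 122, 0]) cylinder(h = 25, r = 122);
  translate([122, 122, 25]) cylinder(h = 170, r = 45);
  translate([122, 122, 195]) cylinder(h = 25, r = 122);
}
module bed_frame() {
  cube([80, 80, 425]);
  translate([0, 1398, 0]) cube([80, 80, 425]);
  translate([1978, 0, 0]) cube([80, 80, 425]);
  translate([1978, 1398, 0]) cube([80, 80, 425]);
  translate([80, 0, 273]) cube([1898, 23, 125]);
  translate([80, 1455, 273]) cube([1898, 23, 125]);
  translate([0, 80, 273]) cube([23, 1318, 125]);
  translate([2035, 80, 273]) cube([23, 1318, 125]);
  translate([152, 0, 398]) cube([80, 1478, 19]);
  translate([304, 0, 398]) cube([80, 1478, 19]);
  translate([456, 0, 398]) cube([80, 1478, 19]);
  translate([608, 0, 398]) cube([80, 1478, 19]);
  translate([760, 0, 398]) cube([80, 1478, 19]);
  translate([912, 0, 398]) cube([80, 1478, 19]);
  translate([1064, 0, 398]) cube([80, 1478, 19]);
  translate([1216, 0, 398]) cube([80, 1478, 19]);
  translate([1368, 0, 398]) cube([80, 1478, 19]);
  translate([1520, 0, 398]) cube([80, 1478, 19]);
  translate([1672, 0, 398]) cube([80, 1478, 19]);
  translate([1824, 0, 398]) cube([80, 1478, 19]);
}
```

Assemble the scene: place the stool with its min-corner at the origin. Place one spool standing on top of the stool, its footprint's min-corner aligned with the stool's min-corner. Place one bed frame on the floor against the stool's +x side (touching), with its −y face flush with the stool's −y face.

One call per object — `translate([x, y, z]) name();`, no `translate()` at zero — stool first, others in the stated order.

stool();
translate([0, 0, 402]) spool();
translate([253, 0, 0]) bed_frame();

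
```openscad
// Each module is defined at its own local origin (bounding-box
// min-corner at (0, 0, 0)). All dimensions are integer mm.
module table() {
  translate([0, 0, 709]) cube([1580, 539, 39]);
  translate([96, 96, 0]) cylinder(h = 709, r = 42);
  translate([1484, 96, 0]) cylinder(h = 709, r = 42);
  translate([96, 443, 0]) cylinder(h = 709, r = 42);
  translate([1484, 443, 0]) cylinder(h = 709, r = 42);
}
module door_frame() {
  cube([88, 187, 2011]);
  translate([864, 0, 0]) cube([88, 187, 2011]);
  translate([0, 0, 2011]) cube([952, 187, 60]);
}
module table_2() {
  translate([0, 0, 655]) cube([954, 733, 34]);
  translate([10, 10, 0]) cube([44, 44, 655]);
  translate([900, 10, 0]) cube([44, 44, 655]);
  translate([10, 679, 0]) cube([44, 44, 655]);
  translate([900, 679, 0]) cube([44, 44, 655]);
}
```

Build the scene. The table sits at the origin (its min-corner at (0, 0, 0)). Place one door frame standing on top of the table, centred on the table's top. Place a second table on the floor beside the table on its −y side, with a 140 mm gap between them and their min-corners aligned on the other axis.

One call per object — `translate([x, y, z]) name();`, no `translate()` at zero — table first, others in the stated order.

table();
translate([314, 176, 748]) door_frame();
translate([0, -873, 0]) table_2();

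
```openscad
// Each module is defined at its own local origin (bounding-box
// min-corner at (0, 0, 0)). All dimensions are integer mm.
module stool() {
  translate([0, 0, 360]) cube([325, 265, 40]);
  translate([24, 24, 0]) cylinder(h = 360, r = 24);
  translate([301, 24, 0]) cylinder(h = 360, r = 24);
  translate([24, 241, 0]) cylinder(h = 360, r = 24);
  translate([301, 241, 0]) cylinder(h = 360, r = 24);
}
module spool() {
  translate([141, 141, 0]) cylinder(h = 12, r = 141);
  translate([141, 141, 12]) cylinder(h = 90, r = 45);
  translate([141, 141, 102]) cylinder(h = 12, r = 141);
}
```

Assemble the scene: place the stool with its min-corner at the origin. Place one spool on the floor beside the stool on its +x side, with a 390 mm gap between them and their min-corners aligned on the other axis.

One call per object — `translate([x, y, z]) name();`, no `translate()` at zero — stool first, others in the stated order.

stool();
translate([715, 0, 0]) spool();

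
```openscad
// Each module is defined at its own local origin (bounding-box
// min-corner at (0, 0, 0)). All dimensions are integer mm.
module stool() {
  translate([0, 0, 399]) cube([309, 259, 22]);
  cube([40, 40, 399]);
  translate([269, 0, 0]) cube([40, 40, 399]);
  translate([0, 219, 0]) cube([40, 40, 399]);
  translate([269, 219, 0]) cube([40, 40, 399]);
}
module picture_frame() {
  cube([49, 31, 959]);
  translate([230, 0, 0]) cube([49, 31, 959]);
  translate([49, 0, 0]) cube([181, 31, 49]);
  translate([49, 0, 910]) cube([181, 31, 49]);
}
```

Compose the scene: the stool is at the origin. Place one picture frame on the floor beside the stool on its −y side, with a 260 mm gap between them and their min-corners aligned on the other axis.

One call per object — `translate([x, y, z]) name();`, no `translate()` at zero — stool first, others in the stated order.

stool();
translate([0, -291, 0]) picture_frame();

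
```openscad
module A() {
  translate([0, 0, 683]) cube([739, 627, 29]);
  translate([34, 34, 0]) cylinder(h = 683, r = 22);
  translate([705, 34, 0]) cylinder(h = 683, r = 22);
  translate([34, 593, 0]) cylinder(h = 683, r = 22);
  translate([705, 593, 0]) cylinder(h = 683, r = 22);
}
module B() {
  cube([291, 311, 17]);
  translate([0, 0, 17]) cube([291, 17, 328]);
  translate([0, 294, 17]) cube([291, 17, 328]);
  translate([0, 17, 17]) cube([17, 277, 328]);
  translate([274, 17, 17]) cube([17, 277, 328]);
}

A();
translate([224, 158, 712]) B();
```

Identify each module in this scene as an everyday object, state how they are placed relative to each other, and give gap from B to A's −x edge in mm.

The open box's min-x is at 224; the table's min-x is 0; gap = 224 mm.

A is a table. B is an open box. The open box is on top of the table, centred. The gap from the open box to the table's −x edge is 224 mm.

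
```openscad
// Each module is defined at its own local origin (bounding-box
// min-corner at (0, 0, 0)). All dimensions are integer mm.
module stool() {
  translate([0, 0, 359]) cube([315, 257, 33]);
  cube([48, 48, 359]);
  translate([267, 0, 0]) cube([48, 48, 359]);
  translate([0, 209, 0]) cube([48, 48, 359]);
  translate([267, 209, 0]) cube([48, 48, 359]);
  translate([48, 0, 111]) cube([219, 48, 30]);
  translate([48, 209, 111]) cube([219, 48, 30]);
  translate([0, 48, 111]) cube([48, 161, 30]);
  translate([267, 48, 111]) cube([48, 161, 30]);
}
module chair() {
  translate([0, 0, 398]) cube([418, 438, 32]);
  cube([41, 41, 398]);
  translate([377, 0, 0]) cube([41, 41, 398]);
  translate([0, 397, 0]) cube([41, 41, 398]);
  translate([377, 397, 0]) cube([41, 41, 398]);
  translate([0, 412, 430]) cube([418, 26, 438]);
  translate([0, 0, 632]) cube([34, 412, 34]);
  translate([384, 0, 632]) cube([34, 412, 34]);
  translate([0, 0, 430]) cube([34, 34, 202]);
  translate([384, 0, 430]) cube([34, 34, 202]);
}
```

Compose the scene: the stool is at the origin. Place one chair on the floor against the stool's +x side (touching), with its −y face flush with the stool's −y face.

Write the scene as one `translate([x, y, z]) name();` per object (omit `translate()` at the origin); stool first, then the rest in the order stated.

stool();
translate([315, 0, 0]) chair();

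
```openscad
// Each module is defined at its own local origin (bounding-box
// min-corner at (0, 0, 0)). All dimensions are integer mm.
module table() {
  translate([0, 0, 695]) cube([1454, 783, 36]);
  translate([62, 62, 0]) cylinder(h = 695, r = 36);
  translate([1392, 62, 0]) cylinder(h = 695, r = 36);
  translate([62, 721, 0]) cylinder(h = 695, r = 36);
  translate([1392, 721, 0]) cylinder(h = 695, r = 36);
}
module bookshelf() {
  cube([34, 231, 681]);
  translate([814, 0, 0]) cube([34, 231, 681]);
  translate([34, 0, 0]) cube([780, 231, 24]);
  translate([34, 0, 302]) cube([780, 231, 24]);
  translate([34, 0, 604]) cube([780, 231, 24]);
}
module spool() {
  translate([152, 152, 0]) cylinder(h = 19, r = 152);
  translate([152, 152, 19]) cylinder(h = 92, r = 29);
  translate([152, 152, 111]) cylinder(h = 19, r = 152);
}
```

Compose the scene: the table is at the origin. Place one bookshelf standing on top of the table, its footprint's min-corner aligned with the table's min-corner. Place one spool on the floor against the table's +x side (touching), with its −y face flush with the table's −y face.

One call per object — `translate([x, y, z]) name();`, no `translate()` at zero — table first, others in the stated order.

table();
translate([0, 0, 731]) bookshelf();
translate([1454, 0, 0]) spool();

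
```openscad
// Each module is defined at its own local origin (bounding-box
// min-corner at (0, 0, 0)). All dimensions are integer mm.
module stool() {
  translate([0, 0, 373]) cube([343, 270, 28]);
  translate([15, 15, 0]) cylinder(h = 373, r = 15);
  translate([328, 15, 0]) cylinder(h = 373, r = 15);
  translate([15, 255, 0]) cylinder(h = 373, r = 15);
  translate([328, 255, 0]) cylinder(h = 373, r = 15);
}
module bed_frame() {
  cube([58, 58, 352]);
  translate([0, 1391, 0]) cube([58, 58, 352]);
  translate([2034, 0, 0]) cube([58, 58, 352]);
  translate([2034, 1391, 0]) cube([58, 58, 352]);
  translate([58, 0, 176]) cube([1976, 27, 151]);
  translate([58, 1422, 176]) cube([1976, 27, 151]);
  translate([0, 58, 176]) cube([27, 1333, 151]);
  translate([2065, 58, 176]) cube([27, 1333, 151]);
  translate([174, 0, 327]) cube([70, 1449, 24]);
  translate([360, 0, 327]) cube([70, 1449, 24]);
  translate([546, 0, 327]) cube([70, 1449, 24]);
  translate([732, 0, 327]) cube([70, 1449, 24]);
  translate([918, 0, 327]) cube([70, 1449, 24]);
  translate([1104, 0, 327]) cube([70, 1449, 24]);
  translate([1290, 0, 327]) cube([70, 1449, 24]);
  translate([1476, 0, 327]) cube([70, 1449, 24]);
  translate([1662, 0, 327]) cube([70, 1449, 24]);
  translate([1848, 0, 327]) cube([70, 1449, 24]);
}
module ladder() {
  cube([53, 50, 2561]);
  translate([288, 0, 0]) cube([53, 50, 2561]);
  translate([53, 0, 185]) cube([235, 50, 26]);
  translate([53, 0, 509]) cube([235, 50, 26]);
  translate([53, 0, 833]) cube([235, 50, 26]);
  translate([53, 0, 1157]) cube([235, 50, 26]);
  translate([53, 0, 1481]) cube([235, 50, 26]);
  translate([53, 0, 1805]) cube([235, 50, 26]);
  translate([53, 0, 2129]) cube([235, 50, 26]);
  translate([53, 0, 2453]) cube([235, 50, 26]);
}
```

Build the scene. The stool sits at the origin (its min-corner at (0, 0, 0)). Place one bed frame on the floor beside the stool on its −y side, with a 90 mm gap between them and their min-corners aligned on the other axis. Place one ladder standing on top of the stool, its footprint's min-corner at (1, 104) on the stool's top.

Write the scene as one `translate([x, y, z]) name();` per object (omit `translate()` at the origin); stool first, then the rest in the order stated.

stool();
translate([0, -1539, 0]) bed_frame();
translate([1, 104, 401]) ladder();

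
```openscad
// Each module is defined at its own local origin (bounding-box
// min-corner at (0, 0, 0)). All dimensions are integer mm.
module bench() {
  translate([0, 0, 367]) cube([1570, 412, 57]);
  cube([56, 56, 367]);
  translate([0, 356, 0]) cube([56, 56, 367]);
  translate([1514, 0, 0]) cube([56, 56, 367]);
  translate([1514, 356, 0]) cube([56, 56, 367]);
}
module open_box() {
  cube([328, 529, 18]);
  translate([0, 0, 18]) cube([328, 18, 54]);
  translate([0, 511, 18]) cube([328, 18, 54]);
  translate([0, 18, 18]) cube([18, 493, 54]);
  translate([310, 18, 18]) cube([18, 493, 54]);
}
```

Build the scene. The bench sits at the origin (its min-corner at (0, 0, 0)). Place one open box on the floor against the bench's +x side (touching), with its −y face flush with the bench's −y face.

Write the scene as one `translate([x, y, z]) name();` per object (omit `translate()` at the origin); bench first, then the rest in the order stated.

bench();
translate([1570, 0, 0]) open_box();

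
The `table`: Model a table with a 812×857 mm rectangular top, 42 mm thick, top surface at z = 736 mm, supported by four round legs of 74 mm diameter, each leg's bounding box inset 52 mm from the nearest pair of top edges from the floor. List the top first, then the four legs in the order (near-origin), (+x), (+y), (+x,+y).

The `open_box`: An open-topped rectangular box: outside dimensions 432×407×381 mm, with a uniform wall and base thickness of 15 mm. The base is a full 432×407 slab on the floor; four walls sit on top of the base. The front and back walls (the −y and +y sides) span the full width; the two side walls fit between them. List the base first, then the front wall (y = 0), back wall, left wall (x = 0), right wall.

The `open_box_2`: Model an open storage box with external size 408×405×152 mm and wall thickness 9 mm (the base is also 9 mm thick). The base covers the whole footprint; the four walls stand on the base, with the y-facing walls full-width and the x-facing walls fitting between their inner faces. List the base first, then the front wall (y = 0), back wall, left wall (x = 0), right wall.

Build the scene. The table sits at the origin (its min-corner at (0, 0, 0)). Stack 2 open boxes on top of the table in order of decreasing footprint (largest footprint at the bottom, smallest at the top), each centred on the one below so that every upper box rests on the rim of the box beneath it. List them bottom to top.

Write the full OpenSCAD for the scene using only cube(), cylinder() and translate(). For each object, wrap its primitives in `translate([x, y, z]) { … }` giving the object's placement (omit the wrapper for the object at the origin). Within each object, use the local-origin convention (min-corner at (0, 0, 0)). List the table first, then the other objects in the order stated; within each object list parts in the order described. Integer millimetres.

translate([0, 0, 694]) cube([812, 857, 42]);
translate([89, 89, 0]) cylinder(h = 694, r = 37);
translate([723, 89, 0]) cylinder(h = 694, r = 37);
translate([89, 768, 0]) cylinder(h = 694, r = 37);
translate([723, 768, 0]) cylinder(h = 694, r = 37);
translate([190, 225, 736]) {
  cube([432, 407, 15]);
  translate([0, 0, 15]) cube([432, 15, 366]);
  translate([0, 392, 15]) cube([432, 15, 366]);
  translate([0, 15, 15]) cube([15, 377, 366]);
  translate([417, 15, 15]) cube([15, 377, 366]);
}
translate([202, 226, 1117]) {
  cube([408, 405, 9]);
  translate([0, 0, 9]) cube([408, 9, 143]);
  translate([0, 396, 9]) cube([408, 9, 143]);
  translate([0, 9, 9]) cube([9, 387, 143]);
  translate([399, 9, 9]) cube([9, 387, 143]);
}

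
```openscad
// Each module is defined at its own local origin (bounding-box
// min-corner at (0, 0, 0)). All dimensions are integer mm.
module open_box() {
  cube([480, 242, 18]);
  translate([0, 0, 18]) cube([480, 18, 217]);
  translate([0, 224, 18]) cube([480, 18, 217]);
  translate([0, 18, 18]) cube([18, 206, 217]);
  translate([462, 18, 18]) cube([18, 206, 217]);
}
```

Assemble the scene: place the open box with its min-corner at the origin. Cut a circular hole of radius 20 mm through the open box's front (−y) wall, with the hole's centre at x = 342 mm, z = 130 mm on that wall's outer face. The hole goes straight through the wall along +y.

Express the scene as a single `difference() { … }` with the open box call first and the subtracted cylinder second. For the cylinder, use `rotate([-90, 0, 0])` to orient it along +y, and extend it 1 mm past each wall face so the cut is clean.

difference() {
  open_box();
  translate([342, -1, 130]) rotate([-90, 0, 0]) cylinder(h = 20, r = 20);
}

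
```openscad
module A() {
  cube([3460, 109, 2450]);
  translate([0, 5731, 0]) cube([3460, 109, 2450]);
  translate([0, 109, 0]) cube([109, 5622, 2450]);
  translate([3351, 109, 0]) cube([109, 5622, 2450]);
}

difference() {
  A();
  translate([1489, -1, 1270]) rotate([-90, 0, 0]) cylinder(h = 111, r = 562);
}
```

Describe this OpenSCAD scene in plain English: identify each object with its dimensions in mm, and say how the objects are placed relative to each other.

A is the wall frame of a small rectangular building: four walls, each 2450 mm tall and 109 mm thick, enclosing a footprint 3460 mm (x) by 5840 mm (y) outside-to-outside, with no floor or roof. The front and back walls (the −y and +y sides) span the full width; the two side walls fit between them.

The house frame has a circular hole of radius 562 mm through its front wall, centred at (x = 1489, z = 1270).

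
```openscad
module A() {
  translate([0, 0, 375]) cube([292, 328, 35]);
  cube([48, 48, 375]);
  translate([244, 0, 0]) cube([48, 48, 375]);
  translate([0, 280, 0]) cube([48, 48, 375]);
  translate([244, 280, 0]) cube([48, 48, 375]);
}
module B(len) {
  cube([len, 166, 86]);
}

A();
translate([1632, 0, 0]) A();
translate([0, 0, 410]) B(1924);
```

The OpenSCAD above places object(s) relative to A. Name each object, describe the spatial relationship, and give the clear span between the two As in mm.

Second stool starts at x = 1632; first ends at x = 292; clear span = 1632 − 292 = 1340 mm.

A is a stool. B is a beam. A beam spans the tops of two stools. The clear span between the two stools is 1340 mm.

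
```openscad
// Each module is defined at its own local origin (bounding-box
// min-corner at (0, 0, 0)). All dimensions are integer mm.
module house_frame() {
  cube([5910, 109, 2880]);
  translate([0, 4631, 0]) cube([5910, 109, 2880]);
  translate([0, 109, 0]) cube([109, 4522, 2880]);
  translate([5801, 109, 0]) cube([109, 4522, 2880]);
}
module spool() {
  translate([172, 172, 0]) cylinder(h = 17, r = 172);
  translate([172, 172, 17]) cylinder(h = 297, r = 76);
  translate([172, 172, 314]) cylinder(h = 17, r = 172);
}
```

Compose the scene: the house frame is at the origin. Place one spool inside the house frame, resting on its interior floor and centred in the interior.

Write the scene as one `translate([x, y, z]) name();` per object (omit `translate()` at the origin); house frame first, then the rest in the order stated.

house_frame();
translate([2783, 2198, 0]) spool();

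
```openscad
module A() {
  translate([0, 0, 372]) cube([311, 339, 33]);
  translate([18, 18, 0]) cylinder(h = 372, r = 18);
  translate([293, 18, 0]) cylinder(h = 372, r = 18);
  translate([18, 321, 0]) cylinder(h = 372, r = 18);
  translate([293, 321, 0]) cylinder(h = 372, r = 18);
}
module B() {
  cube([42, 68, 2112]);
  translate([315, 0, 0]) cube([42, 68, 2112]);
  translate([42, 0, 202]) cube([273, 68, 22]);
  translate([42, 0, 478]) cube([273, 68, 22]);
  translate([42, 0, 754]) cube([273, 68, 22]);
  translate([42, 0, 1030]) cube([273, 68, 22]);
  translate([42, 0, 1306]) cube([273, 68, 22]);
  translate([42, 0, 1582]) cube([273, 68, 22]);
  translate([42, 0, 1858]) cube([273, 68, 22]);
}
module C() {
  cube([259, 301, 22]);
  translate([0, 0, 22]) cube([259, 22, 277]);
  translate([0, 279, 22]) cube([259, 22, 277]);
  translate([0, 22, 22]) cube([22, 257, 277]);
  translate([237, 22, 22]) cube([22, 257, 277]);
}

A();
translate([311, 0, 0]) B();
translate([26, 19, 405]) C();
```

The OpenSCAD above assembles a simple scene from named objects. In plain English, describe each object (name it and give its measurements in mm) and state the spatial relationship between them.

A is a simple wooden stool: a rectangular seat 311 mm (x) by 339 mm (y), 33 mm thick, top face at z = 405 mm, on four round legs, each 36 mm in diameter. The legs rest on z = 0, each leg's axis is inset half a diameter from the nearest pair of seat edges (so the leg's bounding box is flush with the corner).

B is a wooden ladder with two side rails of 42×68 mm section and 2112 mm height, set 357 mm apart overall. Between them run 7 rectangular rungs (68 mm deep, 22 mm thick), front faces flush with the rails' −y face. The bottom of the first rung is 202 mm above the floor and each subsequent rung is 276 mm higher than the one below.

C is an open-topped rectangular box: outside dimensions 259×301×299 mm, with a uniform wall and base thickness of 22 mm. The base is a full 259×301 slab on the floor; four walls sit on top of the base. The front and back walls (the −y and +y sides) span the full width; the two side walls fit between them.

The ladder is against the stool's +x side, with their −y faces flush. The open box is on top of the stool, centred.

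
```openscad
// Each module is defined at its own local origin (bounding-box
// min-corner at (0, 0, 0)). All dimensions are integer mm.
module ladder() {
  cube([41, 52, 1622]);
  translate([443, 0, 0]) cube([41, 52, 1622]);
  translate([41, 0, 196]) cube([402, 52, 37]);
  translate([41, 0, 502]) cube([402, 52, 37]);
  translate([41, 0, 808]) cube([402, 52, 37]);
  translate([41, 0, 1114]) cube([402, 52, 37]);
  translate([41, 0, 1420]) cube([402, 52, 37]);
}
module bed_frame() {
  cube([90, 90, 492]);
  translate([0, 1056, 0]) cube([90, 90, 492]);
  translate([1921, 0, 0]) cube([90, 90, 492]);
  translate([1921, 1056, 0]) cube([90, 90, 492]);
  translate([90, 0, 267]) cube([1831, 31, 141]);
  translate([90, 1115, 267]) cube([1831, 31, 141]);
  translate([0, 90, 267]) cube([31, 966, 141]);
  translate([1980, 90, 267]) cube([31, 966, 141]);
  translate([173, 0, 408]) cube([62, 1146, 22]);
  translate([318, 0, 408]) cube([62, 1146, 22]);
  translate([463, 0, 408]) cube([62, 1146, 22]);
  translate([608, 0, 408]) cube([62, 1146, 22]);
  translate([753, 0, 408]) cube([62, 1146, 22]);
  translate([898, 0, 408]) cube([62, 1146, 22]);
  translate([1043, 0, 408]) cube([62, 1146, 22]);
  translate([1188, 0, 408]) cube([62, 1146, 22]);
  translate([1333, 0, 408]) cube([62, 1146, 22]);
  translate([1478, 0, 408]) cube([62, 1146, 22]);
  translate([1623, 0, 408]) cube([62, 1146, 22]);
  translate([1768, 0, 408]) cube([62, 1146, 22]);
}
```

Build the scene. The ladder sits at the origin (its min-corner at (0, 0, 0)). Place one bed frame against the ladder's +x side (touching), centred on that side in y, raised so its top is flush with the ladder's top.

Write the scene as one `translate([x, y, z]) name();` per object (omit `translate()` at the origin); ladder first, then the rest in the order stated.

ladder();
translate([484, -547, 1130]) bed_frame();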